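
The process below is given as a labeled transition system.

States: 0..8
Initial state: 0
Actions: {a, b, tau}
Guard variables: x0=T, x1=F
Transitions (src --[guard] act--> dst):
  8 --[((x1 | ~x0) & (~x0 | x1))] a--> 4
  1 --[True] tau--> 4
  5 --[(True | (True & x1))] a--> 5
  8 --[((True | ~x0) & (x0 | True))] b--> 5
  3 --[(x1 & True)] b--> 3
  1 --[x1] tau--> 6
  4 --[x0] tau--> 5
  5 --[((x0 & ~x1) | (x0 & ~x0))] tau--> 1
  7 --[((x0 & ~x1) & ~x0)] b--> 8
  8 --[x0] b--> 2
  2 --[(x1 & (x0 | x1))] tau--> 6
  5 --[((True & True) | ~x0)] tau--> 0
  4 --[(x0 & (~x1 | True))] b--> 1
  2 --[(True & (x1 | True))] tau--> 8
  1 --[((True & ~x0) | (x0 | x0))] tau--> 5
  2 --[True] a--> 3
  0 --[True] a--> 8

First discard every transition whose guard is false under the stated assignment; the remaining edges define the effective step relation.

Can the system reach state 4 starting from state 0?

After dropping false guards: 12 live edges.
L0 = {0}
L1 = {8}  cumulative {0,8}
L2 = {2,5}  cumulative {0,2,5,8}
L3 = {1,3}  cumulative {0,1,2,3,5,8}
L4 = {4}  cumulative {0,1,2,3,4,5,8}
Reachable = {0,1,2,3,4,5,8}
witness 4: a·b·tau·tau

Answer: REACHABLE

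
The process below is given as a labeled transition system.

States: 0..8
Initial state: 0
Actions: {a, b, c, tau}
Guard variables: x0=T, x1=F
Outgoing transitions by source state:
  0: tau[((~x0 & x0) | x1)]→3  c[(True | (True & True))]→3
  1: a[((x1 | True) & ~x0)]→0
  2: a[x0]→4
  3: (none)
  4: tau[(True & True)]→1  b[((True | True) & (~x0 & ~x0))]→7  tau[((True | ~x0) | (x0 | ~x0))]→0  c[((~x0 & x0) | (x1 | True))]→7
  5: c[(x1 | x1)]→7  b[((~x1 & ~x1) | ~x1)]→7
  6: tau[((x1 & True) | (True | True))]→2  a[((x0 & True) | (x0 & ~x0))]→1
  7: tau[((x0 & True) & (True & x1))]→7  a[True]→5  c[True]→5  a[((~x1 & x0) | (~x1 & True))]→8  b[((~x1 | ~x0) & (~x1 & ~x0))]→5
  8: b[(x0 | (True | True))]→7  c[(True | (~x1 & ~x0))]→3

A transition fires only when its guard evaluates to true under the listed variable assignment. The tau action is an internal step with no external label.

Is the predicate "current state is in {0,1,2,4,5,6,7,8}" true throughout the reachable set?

Safe = {0,1,2,4,5,6,7,8}
Reachable = {0,3}
  0: ok
  3: outside
reach 3 via c — violates

Answer: INVARIANT VIOLATED at state 3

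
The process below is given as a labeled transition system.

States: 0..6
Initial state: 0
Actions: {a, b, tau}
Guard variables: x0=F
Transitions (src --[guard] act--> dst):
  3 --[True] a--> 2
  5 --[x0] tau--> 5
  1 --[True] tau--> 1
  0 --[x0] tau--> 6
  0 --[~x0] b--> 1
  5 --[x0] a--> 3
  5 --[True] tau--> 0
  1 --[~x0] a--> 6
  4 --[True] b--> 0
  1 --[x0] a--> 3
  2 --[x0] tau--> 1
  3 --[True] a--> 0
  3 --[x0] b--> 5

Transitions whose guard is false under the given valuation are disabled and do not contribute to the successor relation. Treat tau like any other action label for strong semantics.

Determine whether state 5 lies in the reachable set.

Answer: UNREACHABLE

Trace:
7 transition(s) survive guard evaluation.
L0 = {0}
L1 = {1}  total {0,1}
L2 = {6}  total {0,1,6}
R = {0,1,6}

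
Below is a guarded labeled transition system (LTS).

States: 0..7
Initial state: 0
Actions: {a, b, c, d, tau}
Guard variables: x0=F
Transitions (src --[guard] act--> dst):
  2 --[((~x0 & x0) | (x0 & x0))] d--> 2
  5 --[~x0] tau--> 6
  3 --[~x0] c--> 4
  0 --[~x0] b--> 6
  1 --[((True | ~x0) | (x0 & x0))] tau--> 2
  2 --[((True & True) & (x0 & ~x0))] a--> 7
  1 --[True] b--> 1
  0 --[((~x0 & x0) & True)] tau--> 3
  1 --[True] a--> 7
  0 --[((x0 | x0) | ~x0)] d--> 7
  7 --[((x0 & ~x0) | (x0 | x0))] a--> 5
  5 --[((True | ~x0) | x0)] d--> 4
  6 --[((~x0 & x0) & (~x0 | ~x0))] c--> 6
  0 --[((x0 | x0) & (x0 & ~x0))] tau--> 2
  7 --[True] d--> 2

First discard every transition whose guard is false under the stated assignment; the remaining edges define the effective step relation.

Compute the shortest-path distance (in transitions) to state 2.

Answer: 2

Working:
BFS to 2:
  Layer 0: {0}
  Layer 1: {6,7}
  Layer 2: {2}
depth(2)=2, e.g. d·d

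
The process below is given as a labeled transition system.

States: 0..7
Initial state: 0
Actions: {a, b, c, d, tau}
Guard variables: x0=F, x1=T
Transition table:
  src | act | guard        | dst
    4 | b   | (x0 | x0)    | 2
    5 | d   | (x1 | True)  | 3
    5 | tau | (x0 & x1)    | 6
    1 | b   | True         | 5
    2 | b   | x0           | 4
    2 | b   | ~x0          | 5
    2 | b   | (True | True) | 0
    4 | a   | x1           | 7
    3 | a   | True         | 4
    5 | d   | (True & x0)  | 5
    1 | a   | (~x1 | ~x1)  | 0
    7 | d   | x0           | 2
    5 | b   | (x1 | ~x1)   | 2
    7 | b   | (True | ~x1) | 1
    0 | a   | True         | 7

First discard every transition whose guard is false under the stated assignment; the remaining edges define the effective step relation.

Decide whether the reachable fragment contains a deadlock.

Answer: DEADLOCK-FREE

Trace:
R = {0,1,2,3,4,5,7}
  0: a→7  [1 exit(s)]
  1: b→5  [1 exit(s)]
  2: b→0  b→5  [2 exit(s)]
  3: a→4  [1 exit(s)]
  4: a→7  [1 exit(s)]
  5: b→2  d→3  [2 exit(s)]
  7: b→1  [1 exit(s)]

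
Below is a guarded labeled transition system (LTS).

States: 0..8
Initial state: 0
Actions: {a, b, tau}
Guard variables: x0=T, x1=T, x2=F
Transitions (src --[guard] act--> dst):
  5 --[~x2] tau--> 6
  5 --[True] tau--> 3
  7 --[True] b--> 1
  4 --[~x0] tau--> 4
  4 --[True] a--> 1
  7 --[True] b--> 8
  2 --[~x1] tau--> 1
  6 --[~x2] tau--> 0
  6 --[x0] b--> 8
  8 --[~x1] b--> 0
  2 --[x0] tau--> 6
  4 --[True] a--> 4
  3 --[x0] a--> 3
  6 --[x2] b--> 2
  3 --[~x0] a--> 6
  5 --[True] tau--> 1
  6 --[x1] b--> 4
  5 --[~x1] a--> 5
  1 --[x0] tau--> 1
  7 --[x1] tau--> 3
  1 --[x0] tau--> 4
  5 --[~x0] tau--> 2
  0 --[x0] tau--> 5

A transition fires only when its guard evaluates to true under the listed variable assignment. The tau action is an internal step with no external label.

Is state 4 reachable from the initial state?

16 transition(s) survive guard evaluation.
L0 = {0}
L1 = {5}  cumulative {0,5}
L2 = {1,3,6}  cumulative {0,1,3,5,6}
L3 = {4,8}  cumulative {0,1,3,4,5,6,8}
Reach set: {0,1,3,4,5,6,8}
trace reaching 4: tau·tau·tau

Answer: REACHABLE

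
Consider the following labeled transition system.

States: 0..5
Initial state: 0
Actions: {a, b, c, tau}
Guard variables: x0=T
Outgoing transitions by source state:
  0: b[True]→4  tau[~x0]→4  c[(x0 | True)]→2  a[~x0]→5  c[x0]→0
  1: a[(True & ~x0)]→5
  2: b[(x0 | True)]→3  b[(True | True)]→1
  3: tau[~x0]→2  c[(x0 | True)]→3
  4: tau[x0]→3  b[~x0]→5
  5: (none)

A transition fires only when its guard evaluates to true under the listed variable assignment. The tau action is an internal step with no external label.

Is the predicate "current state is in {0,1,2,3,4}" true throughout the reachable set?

Allowed set {0,1,2,3,4}
Reachable = {0,1,2,3,4}
  0: ok
  1: ok
  2: ok
  3: ok
  4: ok

Answer: INVARIANT HOLDS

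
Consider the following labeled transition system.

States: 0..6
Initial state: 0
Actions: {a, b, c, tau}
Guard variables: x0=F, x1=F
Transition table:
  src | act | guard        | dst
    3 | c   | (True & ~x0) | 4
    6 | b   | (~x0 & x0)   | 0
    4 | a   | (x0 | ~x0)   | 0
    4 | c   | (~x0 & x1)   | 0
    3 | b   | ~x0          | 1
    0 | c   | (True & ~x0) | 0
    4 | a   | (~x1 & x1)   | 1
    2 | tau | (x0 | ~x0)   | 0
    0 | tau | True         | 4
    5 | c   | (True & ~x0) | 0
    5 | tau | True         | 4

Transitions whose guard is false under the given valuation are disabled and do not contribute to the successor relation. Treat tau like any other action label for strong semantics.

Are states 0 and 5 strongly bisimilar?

Answer: BISIMILAR

Analysis:
Compute ~ classes (split until stable):
  π0 = {{0,1,2,3,4,5,6}}
  π1 = {{0,5},{1,6},{2},{3},{4}}
stable after 2 split(s): 5 block(s)
class of 0: {0,5}; class of 5: {0,5}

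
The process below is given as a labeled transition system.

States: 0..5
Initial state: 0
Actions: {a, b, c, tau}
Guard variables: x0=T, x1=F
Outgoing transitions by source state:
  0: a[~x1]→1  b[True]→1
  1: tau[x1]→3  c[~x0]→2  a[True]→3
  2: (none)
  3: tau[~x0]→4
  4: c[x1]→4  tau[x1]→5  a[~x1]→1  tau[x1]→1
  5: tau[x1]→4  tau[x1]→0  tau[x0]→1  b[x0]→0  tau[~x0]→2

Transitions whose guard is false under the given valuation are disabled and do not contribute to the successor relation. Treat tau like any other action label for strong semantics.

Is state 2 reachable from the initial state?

Answer: UNREACHABLE

Trace:
6 transition(s) survive guard evaluation.
depth 0: {0}
depth 1: {1}  cumulative {0,1}
depth 2: {3}  cumulative {0,1,3}
Reach set: {0,1,3}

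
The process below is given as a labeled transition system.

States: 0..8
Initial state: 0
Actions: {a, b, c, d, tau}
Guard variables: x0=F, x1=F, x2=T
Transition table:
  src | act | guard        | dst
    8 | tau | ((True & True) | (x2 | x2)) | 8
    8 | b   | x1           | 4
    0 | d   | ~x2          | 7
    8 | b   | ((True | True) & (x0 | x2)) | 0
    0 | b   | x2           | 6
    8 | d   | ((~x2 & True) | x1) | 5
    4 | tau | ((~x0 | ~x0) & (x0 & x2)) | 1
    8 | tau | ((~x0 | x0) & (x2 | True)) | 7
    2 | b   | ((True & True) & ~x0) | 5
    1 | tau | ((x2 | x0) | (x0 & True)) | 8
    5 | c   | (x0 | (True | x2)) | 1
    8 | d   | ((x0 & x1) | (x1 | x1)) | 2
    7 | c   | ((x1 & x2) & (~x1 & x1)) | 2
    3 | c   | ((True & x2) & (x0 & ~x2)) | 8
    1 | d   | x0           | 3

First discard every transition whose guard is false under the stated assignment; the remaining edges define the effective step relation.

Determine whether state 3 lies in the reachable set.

Answer: UNREACHABLE

Trace:
7 transition(s) survive guard evaluation.
L0 = {0}
L1 = {6}  now seen {0,6}
R = {0,6}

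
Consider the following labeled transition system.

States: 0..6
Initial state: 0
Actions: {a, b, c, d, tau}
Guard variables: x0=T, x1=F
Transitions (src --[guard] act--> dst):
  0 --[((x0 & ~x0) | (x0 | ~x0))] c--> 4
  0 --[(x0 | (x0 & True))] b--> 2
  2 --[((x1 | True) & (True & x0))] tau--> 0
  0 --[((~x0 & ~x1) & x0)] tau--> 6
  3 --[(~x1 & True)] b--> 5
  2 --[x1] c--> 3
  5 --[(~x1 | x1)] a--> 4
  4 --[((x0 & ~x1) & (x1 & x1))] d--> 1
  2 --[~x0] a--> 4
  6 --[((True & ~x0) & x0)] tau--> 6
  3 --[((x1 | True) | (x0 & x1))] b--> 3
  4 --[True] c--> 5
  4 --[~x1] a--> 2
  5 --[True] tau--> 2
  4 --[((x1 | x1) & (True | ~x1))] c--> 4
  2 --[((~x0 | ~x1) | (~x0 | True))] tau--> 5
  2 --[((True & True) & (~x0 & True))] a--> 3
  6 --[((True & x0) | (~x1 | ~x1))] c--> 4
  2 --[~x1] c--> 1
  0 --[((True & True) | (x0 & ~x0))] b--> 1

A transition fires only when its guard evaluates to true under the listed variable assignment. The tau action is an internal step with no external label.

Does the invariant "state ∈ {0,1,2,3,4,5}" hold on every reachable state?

Inv-set: {0,1,2,3,4,5}
Reachable = {0,1,2,4,5}
  0: ✓
  1: ✓
  2: ✓
  4: ✓
  5: ✓

Answer: INVARIANT HOLDS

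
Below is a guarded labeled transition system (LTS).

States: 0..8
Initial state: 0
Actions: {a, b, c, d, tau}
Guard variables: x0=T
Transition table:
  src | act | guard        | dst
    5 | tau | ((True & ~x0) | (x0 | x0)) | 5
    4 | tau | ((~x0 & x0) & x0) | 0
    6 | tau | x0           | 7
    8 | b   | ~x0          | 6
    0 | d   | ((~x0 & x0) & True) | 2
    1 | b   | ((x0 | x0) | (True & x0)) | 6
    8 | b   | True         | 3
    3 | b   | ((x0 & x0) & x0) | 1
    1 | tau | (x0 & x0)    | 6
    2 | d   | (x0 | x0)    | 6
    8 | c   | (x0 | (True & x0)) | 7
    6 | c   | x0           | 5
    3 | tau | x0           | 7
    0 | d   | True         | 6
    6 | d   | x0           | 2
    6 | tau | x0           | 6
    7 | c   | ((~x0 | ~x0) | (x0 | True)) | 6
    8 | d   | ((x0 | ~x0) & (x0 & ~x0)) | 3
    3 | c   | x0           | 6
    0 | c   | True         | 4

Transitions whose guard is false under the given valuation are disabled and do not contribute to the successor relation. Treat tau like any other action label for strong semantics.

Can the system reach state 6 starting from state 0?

Guard filter leaves 16 enabled edge(s).
depth 0: {0}
depth 1: {4,6}  cumulative {0,4,6}
depth 2: {2,5,7}  cumulative {0,2,4,5,6,7}
Reach set: {0,2,4,5,6,7}
trace reaching 6: d

Answer: REACHABLE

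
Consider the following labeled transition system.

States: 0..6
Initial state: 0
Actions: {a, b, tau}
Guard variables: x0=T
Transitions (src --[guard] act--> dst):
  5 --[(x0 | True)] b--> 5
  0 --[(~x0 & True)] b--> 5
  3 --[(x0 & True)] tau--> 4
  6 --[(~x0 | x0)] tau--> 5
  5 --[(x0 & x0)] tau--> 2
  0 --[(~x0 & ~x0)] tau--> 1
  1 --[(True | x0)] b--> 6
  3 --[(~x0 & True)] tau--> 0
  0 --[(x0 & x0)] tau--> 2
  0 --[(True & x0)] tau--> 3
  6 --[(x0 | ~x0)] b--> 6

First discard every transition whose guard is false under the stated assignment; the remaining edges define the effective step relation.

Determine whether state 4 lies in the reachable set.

Answer: REACHABLE

Analysis:
Guard filter leaves 8 enabled edge(s).
L0 = {0}
L1 = {2,3}  total {0,2,3}
L2 = {4}  total {0,2,3,4}
R = {0,2,3,4}
Path to 4: tau·tau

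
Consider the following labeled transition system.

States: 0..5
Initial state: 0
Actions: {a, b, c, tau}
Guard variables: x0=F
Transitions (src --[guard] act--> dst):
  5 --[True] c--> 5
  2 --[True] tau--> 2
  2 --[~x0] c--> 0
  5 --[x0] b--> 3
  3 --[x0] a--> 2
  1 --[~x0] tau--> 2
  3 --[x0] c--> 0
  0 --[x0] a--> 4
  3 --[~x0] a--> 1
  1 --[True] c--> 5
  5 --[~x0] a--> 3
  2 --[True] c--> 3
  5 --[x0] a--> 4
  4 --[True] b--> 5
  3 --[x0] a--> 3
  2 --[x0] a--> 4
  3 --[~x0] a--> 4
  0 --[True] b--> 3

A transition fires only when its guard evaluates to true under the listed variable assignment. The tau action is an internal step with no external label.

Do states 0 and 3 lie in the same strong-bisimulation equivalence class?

Answer: NOT BISIMILAR

Working:
Bisimulation quotient by refinement:
  round 0: {{0,1,2,3,4,5}}
  round 1: {{0,4},{1,2},{3},{5}}
  round 2: {{0},{1},{2},{3},{4},{5}}
6 equivalence class(es) (converged in 3)
class of 0: {0}; class of 3: {3}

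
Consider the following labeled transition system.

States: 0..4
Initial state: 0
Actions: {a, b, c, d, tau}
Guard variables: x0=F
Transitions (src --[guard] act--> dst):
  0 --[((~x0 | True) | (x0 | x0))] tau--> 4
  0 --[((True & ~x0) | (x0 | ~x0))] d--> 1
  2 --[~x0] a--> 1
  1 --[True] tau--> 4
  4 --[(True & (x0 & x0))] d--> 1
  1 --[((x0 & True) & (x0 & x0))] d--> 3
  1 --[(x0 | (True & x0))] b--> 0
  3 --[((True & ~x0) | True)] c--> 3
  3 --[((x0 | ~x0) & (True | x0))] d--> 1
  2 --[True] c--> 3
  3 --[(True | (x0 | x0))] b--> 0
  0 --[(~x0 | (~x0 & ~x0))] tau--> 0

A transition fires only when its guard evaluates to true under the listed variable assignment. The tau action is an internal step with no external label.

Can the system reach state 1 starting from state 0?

Answer: REACHABLE

Working:
Guard filter leaves 9 enabled edge(s).
Layer 0: {0}
Layer 1: {1,4}  now seen {0,1,4}
R = {0,1,4}
trace reaching 1: d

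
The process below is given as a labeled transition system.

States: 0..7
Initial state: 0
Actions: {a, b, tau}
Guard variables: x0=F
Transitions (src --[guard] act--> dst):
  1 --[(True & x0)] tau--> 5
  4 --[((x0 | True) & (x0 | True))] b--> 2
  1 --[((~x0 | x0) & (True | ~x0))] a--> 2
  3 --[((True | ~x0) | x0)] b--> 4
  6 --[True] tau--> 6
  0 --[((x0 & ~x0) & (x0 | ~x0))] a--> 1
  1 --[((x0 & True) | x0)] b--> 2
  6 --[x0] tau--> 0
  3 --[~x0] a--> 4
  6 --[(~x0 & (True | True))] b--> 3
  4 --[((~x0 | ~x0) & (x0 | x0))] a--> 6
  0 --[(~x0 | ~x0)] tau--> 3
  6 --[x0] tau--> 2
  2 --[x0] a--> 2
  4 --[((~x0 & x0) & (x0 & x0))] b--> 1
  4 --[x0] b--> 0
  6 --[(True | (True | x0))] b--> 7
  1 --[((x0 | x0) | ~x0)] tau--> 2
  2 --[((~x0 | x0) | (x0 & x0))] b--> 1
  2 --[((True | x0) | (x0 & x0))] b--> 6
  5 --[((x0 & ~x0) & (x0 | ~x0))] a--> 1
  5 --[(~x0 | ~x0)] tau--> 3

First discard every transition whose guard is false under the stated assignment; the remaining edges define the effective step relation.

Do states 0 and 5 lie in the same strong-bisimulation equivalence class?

Bisimulation quotient by refinement:
  π0 = {{0,1,2,3,4,5,6,7}}
  π1 = {{0,5},{1},{2,4},{3},{6},{7}}
  π2 = {{0,5},{1},{2},{3},{4},{6},{7}}
7 equivalence class(es) (converged in 3)
[0]={0,5}  [5]={0,5}

Answer: BISIMILAR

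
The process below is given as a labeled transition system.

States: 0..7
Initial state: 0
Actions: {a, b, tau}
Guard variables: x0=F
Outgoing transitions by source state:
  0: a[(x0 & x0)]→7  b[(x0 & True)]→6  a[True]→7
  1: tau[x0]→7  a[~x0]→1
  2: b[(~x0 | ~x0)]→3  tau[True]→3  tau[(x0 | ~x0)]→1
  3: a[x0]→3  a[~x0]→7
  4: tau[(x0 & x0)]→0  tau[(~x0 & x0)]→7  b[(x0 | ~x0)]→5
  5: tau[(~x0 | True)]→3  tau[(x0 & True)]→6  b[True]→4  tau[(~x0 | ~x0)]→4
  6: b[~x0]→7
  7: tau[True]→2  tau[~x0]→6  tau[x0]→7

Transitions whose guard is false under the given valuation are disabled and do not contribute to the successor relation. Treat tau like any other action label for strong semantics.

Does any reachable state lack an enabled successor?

Answer: DEADLOCK-FREE

Trace:
Reachable = {0,1,2,3,6,7}
  0: a→7  [1 out]
  1: a→1  [1 out]
  2: b→3  tau→1  tau→3  [3 out]
  3: a→7  [1 out]
  6: b→7  [1 out]
  7: tau→2  tau→6  [2 out]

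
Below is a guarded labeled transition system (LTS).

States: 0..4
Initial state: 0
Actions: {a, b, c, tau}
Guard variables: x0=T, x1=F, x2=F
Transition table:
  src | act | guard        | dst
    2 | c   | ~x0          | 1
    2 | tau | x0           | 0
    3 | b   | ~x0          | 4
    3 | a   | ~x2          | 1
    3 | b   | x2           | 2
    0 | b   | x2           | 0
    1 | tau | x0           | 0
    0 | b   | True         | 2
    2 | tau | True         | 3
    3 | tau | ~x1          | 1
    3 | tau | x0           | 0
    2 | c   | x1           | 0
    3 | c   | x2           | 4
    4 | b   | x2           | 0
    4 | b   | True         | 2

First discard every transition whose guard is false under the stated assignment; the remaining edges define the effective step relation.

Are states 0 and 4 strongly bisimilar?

Bisimulation quotient by refinement:
  π0 = {{0,1,2,3,4}}
  π1 = {{0,4},{1,2},{3}}
  π2 = {{0,4},{1},{2},{3}}
stable after 3 split(s): 4 block(s)
0∈{0,4}, 4∈{0,4}

Answer: BISIMILAR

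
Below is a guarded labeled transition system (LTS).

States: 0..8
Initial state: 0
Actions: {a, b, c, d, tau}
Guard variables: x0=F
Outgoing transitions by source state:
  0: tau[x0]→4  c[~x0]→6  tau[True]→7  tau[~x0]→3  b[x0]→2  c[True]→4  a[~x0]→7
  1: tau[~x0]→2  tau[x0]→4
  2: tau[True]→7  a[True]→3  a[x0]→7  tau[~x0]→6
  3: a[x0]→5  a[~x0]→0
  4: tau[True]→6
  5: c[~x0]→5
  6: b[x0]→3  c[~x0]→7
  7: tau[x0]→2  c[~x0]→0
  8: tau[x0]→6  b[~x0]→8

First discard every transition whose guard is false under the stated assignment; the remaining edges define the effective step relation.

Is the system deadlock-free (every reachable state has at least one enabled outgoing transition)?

Answer: DEADLOCK-FREE

Trace:
Reach set: {0,3,4,6,7}
  0: a→7  c→4  c→6  tau→3  tau→7  [5 exit(s)]
  3: a→0  [1 exit(s)]
  4: tau→6  [1 exit(s)]
  6: c→7  [1 exit(s)]
  7: c→0  [1 exit(s)]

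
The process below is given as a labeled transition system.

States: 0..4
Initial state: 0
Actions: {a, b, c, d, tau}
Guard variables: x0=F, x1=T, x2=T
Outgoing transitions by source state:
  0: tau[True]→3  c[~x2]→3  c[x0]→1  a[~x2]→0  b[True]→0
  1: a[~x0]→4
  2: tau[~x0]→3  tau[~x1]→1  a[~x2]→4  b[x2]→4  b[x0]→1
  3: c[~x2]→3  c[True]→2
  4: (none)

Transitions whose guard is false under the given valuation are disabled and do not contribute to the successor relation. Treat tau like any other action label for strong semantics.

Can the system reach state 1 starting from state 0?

Answer: UNREACHABLE

Trace:
After dropping false guards: 6 live edges.
L0 = {0}
L1 = {3}  total {0,3}
L2 = {2}  total {0,2,3}
L3 = {4}  total {0,2,3,4}
Reach set: {0,2,3,4}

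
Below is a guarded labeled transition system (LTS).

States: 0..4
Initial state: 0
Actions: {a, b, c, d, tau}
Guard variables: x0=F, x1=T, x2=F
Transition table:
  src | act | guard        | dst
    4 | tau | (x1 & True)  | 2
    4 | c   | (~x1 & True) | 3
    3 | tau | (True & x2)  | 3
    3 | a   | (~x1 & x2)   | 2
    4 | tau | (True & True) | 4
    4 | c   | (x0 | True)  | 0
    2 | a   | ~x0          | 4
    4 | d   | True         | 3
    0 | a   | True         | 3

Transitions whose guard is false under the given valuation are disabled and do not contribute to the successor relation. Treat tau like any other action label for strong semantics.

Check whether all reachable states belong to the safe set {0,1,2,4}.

Answer: INVARIANT VIOLATED at state 3

Working:
Inv-set: {0,1,2,4}
Reachable = {0,3}
  0: safe
  3: outside
counterexample path to 3: a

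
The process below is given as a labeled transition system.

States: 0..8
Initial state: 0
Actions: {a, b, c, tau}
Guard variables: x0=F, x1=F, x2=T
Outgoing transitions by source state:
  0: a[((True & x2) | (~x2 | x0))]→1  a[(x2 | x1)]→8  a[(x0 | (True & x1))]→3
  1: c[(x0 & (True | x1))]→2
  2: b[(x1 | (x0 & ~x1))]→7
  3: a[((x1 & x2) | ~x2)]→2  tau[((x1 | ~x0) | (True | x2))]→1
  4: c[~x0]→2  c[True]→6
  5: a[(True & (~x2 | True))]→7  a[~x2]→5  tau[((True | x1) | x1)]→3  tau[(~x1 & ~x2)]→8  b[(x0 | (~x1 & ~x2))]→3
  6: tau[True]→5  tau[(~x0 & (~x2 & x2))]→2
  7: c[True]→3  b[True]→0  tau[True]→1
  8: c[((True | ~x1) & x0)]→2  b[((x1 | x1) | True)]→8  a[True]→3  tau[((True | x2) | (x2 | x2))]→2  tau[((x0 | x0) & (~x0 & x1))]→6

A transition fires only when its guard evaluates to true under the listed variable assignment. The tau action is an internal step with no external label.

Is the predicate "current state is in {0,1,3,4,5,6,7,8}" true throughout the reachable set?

Answer: INVARIANT VIOLATED at state 2

Working:
Inv-set: {0,1,3,4,5,6,7,8}
Reach set: {0,1,2,3,8}
  0: ok
  1: ok
  2: VIOLATES
  3: ok
  8: ok
reach 2 via a·tau — violates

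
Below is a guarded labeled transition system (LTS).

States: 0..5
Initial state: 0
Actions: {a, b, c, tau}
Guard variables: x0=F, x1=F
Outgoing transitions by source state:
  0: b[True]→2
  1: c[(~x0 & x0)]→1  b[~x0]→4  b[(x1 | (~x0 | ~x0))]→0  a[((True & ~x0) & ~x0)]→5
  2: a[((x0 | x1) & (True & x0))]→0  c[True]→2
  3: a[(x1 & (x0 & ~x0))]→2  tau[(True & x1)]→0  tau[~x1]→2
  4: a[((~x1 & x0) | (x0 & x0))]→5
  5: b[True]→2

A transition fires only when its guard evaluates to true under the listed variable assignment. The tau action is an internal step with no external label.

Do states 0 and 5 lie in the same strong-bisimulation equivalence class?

Answer: BISIMILAR

Analysis:
Refine partition for ~:
  round 0: {{0,1,2,3,4,5}}
  round 1: {{0,5},{1},{2},{3},{4}}
stable after 2 split(s): 5 block(s)
0∈{0,5}, 5∈{0,5}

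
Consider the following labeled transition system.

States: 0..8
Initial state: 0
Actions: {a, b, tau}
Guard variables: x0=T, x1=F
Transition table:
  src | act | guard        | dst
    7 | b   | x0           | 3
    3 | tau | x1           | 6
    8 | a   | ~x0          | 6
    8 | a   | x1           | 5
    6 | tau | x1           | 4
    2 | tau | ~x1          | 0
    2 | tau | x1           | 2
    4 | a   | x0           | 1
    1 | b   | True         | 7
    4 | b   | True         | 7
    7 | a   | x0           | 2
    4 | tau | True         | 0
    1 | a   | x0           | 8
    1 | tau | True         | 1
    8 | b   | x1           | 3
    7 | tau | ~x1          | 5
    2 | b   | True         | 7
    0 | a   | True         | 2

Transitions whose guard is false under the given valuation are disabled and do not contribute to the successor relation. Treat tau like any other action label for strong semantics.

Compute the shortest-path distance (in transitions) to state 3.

BFS to 3:
  L0 = {0}
  L1 = {2}
  L2 = {7}
  L3 = {3,5}
first hit 3 at d=3 via a·b·b

Answer: 3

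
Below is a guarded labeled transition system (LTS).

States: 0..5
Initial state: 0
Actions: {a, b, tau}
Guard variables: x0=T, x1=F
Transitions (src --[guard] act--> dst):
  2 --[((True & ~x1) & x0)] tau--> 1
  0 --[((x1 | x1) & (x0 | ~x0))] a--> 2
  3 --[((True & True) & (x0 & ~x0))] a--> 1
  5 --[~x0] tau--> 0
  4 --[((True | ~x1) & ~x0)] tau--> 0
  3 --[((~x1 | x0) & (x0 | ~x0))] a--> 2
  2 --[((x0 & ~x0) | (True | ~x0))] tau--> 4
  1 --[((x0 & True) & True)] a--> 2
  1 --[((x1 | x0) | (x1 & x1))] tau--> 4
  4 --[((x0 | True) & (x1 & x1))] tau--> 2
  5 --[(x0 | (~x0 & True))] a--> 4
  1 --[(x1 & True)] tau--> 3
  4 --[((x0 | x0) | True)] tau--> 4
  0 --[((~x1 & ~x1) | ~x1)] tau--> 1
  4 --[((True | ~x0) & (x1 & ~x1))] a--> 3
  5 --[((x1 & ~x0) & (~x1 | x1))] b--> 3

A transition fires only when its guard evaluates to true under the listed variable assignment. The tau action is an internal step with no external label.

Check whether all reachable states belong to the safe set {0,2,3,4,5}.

Answer: INVARIANT VIOLATED at state 1

Working:
Safe = {0,2,3,4,5}
Reachable = {0,1,2,4}
  0: ✓
  1: ✗ unsafe
  2: ✓
  4: ✓
counterexample path to 1: tau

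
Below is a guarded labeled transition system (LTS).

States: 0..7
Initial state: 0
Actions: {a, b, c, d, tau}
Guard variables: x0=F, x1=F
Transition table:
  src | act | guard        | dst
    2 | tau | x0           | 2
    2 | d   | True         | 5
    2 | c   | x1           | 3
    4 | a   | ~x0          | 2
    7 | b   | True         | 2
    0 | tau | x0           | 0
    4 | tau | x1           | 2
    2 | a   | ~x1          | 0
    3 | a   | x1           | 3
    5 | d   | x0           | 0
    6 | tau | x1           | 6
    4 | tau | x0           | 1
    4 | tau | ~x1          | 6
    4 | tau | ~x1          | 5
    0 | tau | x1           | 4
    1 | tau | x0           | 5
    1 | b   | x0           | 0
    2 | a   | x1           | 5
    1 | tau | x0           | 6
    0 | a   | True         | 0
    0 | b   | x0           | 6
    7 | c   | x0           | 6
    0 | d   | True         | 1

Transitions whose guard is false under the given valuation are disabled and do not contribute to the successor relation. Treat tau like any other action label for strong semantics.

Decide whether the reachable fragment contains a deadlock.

Reachable = {0,1}
  0: a→0  d→1  [2 out]
  1: ∅  [STUCK]
trace reaching 1: d

Answer: DEADLOCK at state 1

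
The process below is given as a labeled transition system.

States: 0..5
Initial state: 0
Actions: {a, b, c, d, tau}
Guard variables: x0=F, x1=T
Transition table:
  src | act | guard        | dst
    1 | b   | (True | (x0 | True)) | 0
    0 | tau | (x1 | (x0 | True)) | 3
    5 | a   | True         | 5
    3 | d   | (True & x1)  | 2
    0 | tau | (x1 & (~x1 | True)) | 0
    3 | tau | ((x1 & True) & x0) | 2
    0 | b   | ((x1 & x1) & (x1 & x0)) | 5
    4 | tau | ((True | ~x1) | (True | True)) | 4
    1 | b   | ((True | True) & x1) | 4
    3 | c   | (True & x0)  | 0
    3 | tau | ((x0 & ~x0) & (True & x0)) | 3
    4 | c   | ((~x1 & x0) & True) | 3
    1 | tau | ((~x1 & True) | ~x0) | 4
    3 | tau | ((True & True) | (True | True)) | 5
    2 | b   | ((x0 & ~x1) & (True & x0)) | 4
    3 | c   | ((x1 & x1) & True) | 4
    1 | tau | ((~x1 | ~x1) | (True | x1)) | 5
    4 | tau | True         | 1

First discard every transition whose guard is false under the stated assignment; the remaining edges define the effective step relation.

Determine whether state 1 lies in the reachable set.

Answer: REACHABLE

Trace:
After dropping false guards: 12 live edges.
depth 0: {0}
depth 1: {3}  now seen {0,3}
depth 2: {2,4,5}  now seen {0,2,3,4,5}
depth 3: {1}  now seen {0,1,2,3,4,5}
Reachable = {0,1,2,3,4,5}
trace reaching 1: tau·c·tau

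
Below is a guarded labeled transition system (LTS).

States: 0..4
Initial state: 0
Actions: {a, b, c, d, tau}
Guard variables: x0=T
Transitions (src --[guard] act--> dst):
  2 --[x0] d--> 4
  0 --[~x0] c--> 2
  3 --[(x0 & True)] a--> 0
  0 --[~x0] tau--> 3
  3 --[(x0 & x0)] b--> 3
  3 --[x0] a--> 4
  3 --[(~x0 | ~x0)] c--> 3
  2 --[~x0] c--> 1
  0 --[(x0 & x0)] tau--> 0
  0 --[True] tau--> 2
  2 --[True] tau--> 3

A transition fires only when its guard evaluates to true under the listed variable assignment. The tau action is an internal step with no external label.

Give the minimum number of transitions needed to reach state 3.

Layered search for 3:
  depth 0: {0}
  depth 1: {2}
  depth 2: {3,4}
depth(3)=2, e.g. tau·tau

Answer: 2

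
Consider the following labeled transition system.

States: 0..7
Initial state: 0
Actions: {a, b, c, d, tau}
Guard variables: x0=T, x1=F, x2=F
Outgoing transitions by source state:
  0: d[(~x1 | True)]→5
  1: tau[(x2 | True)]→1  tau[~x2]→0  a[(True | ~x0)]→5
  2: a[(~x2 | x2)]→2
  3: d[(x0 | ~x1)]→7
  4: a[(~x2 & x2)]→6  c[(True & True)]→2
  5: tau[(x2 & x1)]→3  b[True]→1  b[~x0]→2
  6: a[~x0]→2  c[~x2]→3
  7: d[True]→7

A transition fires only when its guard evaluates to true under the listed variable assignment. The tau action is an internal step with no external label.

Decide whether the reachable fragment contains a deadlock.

Reachable = {0,1,5}
  0: d→5  [deg 1]
  1: a→5  tau→0  tau→1  [deg 3]
  5: b→1  [deg 1]

Answer: DEADLOCK-FREE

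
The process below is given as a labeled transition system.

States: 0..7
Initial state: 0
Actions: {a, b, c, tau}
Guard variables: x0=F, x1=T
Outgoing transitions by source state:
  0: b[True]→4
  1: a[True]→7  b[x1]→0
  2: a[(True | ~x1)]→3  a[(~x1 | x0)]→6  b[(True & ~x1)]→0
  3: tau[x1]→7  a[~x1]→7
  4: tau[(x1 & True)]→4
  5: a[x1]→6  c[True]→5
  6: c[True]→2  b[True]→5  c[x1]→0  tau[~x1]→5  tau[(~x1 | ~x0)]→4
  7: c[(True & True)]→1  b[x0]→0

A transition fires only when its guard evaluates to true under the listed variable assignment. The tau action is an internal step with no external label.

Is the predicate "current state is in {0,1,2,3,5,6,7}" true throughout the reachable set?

Safe = {0,1,2,3,5,6,7}
R = {0,4}
  0: ✓
  4: ✗ unsafe
counterexample path to 4: b

Answer: INVARIANT VIOLATED at state 4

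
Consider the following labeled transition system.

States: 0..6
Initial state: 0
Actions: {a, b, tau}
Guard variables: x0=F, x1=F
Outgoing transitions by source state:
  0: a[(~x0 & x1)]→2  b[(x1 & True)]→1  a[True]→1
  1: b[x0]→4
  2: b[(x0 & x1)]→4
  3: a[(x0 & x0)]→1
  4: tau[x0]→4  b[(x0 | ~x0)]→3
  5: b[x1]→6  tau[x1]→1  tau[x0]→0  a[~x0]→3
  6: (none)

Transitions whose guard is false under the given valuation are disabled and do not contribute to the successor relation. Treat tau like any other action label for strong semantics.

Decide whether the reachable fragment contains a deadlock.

Reach set: {0,1}
  0: a→1  [deg 1]
  1: ∅  [deadlock]
trace reaching 1: a

Answer: DEADLOCK at state 1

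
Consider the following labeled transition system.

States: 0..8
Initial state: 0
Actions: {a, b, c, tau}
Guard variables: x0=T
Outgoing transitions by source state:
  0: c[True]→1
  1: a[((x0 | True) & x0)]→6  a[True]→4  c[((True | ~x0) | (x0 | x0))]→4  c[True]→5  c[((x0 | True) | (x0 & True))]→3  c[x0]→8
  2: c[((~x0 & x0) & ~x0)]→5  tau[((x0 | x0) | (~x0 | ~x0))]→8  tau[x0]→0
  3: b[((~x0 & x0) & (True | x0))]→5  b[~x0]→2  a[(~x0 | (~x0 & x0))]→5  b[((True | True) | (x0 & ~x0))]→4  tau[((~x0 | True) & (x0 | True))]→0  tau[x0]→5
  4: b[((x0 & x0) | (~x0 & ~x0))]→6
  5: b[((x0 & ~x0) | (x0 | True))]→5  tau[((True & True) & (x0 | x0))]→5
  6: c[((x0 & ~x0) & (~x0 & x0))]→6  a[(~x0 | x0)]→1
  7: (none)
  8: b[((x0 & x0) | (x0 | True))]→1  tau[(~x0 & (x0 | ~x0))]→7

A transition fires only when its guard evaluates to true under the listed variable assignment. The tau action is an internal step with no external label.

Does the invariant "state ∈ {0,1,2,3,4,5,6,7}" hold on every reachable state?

Allowed set {0,1,2,3,4,5,6,7}
Reach set: {0,1,3,4,5,6,8}
  0: ✓
  1: ✓
  3: ✓
  4: ✓
  5: ✓
  6: ✓
  8: VIOLATES
counterexample path to 8: c·c

Answer: INVARIANT VIOLATED at state 8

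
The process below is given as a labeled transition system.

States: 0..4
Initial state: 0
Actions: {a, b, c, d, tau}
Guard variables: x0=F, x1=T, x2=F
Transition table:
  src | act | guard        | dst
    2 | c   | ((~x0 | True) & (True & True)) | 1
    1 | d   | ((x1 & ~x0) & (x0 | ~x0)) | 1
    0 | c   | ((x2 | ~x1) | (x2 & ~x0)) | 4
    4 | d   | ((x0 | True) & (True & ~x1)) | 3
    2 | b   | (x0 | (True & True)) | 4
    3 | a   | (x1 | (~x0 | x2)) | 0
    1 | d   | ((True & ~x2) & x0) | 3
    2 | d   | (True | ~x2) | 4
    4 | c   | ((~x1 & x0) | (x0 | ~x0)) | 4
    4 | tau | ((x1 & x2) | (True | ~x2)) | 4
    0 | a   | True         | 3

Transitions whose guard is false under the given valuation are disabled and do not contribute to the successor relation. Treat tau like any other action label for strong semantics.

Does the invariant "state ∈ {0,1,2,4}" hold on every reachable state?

Allowed set {0,1,2,4}
Reachable = {0,3}
  0: safe
  3: ✗ unsafe
counterexample path to 3: a

Answer: INVARIANT VIOLATED at state 3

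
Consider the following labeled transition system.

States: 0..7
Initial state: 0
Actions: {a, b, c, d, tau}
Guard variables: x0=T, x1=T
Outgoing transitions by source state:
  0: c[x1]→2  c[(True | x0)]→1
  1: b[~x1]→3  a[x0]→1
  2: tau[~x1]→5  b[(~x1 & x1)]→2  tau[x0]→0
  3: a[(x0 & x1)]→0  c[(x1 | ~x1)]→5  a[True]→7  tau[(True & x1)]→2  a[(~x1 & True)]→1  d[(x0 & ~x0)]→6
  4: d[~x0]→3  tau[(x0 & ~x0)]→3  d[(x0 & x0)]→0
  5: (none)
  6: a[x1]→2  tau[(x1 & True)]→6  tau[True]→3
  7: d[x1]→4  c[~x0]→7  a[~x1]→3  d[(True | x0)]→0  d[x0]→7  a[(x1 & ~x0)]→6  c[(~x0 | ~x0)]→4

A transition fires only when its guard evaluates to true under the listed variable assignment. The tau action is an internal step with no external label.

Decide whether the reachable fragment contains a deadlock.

Answer: DEADLOCK-FREE

Working:
Reach set: {0,1,2}
  0: c→1  c→2  [2 out]
  1: a→1  [1 out]
  2: tau→0  [1 out]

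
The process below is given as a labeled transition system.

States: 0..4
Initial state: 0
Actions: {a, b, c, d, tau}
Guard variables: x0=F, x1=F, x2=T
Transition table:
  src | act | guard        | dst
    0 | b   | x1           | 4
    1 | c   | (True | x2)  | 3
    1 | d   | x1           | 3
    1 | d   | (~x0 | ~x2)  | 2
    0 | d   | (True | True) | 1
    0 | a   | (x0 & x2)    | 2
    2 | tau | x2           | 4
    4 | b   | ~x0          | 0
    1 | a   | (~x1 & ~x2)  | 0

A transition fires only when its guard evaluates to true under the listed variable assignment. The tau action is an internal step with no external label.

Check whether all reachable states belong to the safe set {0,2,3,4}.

Answer: INVARIANT VIOLATED at state 1

Working:
Allowed set {0,2,3,4}
R = {0,1,2,3,4}
  0: safe
  1: outside
  2: safe
  3: safe
  4: safe
reach 1 via d — violates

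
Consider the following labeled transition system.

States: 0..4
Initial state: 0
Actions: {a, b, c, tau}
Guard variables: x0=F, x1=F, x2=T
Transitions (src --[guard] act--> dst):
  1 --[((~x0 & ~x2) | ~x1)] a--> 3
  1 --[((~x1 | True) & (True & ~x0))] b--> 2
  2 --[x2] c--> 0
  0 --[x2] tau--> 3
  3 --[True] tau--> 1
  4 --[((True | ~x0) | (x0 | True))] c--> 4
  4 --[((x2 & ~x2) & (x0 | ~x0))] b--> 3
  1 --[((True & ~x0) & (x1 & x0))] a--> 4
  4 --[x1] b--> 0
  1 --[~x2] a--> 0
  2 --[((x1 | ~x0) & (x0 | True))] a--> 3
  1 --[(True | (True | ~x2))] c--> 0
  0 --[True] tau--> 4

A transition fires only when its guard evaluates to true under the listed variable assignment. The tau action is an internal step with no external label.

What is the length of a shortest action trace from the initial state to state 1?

Answer: 2

Analysis:
Layered search for 1:
  Layer 0: {0}
  Layer 1: {3,4}
  Layer 2: {1}
1 enters at depth 2; path tau·tau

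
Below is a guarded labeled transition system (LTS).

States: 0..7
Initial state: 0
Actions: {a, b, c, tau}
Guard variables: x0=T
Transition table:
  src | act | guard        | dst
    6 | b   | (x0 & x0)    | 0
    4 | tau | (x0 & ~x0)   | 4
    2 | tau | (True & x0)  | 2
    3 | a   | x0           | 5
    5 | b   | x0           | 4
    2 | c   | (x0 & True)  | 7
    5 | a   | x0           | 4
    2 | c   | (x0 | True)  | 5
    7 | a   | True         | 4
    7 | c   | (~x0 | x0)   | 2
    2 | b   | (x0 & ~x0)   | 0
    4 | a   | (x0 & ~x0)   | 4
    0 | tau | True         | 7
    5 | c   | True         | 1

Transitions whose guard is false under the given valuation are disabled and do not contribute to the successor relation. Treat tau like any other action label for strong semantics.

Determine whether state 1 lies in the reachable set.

Guard filter leaves 11 enabled edge(s).
Layer 0: {0}
Layer 1: {7}  cumulative {0,7}
Layer 2: {2,4}  cumulative {0,2,4,7}
Layer 3: {5}  cumulative {0,2,4,5,7}
Layer 4: {1}  cumulative {0,1,2,4,5,7}
R = {0,1,2,4,5,7}
trace reaching 1: tau·c·c·c

Answer: REACHABLE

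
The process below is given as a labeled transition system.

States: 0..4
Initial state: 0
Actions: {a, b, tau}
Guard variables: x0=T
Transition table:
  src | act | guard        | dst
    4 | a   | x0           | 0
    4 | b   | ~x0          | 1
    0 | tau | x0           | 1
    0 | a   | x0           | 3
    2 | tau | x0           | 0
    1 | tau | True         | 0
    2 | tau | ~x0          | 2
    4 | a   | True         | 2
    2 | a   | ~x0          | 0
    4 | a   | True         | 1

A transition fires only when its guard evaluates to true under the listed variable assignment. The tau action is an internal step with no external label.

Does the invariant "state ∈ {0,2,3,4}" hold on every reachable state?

Allowed set {0,2,3,4}
R = {0,1,3}
  0: ok
  1: outside
  3: ok
witness against invariant: tau → 1

Answer: INVARIANT VIOLATED at state 1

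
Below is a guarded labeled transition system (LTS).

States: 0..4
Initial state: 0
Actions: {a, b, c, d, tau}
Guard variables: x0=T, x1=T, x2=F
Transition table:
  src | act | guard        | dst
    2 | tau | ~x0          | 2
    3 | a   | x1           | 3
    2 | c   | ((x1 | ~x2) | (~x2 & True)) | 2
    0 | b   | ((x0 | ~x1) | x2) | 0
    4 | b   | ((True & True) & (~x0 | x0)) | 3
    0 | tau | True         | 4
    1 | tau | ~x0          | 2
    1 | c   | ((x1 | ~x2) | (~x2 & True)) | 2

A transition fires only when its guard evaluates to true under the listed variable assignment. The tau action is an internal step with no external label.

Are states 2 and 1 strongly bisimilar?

Answer: BISIMILAR

Working:
Bisimulation quotient by refinement:
  π0 = {{0,1,2,3,4}}
  π1 = {{0},{1,2},{3},{4}}
stable after 2 split(s): 4 block(s)
class of 2: {1,2}; class of 1: {1,2}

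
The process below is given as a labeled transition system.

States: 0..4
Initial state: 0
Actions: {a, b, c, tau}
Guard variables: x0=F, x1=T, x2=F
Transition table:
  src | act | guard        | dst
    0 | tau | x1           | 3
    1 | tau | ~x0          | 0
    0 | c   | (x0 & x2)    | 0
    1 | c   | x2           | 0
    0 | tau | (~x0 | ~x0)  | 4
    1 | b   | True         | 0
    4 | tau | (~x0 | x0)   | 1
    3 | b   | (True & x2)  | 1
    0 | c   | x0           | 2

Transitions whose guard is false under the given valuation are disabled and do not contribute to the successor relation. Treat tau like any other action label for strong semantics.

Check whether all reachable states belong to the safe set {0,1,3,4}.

Inv-set: {0,1,3,4}
R = {0,1,3,4}
  0: ok
  1: ok
  3: ok
  4: ok

Answer: INVARIANT HOLDS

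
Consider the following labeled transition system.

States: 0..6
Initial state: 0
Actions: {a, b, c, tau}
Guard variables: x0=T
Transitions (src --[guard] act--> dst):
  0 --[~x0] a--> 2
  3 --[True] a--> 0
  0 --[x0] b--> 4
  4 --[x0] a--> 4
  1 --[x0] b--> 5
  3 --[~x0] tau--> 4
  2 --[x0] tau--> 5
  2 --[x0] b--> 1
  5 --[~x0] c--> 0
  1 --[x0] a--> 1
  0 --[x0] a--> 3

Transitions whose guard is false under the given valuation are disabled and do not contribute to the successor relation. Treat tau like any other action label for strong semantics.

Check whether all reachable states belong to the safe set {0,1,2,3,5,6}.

Answer: INVARIANT VIOLATED at state 4

Analysis:
Inv-set: {0,1,2,3,5,6}
Reachable = {0,3,4}
  0: safe
  3: safe
  4: outside
reach 4 via b — violates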